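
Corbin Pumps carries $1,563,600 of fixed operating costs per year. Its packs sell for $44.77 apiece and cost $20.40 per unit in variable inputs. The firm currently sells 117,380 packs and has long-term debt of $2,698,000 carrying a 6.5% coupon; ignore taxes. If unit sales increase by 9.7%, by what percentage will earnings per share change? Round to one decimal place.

At 117,380 units, contribution = 117,380 × $24.37 = $2,860,550.60.
EBIT = $2,860,550.60 − $1,563,600 = $1,296,950.60.
After interest of $175,370.00, pre-tax earnings = $1,121,580.60.
DCL = total CM / (EBIT − I) = $2,860,550.60 / $1,121,580.60 = 2.5505.
%ΔEPS = DCL × %ΔSales = 2.5505 × +9.7% = +24.7%.

+24.7%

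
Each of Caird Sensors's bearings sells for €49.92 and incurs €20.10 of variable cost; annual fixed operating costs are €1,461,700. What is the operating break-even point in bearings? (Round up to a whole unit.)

Each unit contributes €49.92 − €20.10 = €29.82.
Units to break even: €1,461,700 ÷ €29.82 = 49,017.44, rounded up to 49,018.

49,018 bearings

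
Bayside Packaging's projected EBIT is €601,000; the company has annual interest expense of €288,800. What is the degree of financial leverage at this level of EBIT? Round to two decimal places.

Annual interest charges come to €288,800.00.
Degree of financial leverage = EBIT / (EBIT − interest) = €601,000 / €312,200.00 = 1.9250.

1.93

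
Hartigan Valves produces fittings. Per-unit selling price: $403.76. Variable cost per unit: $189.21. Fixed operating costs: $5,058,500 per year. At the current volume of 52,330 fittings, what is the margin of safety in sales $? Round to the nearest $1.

Each unit contributes $403.76 − $189.21 = $214.55. Break-even units = $5,058,500 ÷ $214.55 = 23,577.25; break-even revenue = 23,577.25 × $403.76 = $9,519,552.37.
Current sales = 52,330 × $403.76 = $21,128,760.80.
Margin of safety = $21,128,760.80 − $9,519,552.37 = $11,609,208.

$11,609,208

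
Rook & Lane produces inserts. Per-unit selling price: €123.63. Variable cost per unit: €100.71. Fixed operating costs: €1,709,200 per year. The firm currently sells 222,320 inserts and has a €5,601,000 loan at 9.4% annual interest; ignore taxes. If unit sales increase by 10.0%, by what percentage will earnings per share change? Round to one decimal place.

+17.8%

Total contribution margin = 222,320 × €22.92 = €5,095,574.40.
Operating income = contribution − fixed costs = €5,095,574.40 − €1,709,200 = €3,386,374.40.
After interest of €526,494.00, pre-tax earnings = €2,859,880.40.
DCL = total CM / (EBIT − I) = €5,095,574.40 / €2,859,880.40 = 1.7817.
EPS therefore changes by 1.7817 × (+10.0%) = +17.8%.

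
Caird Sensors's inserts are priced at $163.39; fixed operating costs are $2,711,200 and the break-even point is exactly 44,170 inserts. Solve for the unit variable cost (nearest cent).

At break-even, FC = Q × (P − VC), so P − VC = $2,711,200 ÷ 44,170 = $61.3810.
Variable cost per unit = $163.39 − $61.3810 = $102.01.

$102.01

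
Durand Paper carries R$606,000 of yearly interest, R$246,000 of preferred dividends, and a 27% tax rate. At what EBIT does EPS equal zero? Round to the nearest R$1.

Preferred dividends are paid after tax, so their pre-tax equivalent is R$246,000 ÷ (1 − 0.27) = R$336,986.30.
EPS = 0 when EBIT covers interest plus the pre-tax preferred burden: R$606,000 + R$336,986.30 = R$942,986.30.

R$942,986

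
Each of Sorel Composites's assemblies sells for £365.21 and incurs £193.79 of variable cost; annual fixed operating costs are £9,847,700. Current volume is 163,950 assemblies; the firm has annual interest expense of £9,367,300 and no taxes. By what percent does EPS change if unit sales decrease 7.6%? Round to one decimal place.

-24.0%

Contribution at this volume is 163,950 × £171.42 = £28,104,309.00.
Operating income = contribution − fixed costs = £28,104,309.00 − £9,847,700 = £18,256,609.00.
Interest = £9,367,300.00, so EBIT − I = £8,889,309.00.
Degree of combined leverage = contribution ÷ (EBIT − I) = £28,104,309.00 ÷ £8,889,309.00 = 3.1616.
%ΔEPS = DCL × %ΔSales = 3.1616 × -7.6% = -24.0%.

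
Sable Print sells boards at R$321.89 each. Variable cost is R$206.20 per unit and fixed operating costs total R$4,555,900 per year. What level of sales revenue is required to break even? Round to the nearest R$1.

CM per unit = R$321.89 − R$206.20 = R$115.69; CM ratio = R$115.69 / R$321.89 = 0.3594.
Break-even sales = FC ÷ CM ratio = R$4,555,900 × R$321.89 / R$115.69 = R$12,676,106.

R$12,676,106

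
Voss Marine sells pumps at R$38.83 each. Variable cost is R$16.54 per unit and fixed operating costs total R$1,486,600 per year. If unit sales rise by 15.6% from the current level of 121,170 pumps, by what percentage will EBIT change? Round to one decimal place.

+34.7%

Total contribution margin = 121,170 × R$22.29 = R$2,700,879.30.
Subtracting fixed costs: EBIT = R$2,700,879.30 − R$1,486,600 = R$1,214,279.30.
Degree of operating leverage = R$2,700,879.30 / R$1,214,279.30 = 2.2243.
Operating income changes by 2.2243 × +15.6% = +34.7%.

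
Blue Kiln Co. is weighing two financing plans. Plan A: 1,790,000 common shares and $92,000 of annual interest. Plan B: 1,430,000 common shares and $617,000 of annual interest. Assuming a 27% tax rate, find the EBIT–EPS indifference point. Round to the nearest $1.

$2,702,417

At indifference, (EBIT − 92,000)(1 − t)/1,790,000 = (EBIT − 617,000)(1 − t)/1,430,000.
The (1 − t) factor cancels: (EBIT − 92,000) × 1,430,000 = (EBIT − 617,000) × 1,790,000.
EBIT × (1,790,000 − 1,430,000) = 617,000 × 1,790,000 − 92,000 × 1,430,000 = 972,870,000,000, so EBIT = 972,870,000,000 ÷ 360,000 = 2,702,416.67.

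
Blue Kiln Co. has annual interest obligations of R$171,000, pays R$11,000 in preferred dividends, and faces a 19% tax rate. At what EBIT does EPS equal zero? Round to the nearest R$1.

Preferred dividends are paid after tax, so their pre-tax equivalent is R$11,000 ÷ (1 − 0.19) = R$13,580.25.
EPS = 0 when EBIT covers interest plus the pre-tax preferred burden: R$171,000 + R$13,580.25 = R$184,580.25.

R$184,580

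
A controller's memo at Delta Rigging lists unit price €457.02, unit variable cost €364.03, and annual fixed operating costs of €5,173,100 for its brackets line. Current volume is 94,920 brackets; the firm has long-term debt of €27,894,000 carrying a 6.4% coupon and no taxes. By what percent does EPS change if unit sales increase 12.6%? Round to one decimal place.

+59.5%

Total contribution margin = 94,920 × €92.99 = €8,826,610.80.
Subtracting fixed costs: EBIT = €8,826,610.80 − €5,173,100 = €3,653,510.80.
Interest = €1,785,216.00, so EBIT − I = €1,868,294.80.
DCL = total CM / (EBIT − I) = €8,826,610.80 / €1,868,294.80 = 4.7244.
%ΔEPS = DCL × %ΔSales = 4.7244 × +12.6% = +59.5%.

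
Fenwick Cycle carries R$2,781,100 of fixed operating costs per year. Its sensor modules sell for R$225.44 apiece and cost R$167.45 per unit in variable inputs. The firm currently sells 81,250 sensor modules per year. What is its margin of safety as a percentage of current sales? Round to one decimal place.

Contribution margin per unit = R$225.44 − R$167.45 = R$57.99. Break-even units = R$2,781,100 ÷ R$57.99 = 47,958.27; break-even revenue = 47,958.27 × R$225.44 = R$10,811,712.09.
Current sales = 81,250 × R$225.44 = R$18,317,000.00.
Margin of safety = (R$18,317,000.00 − R$10,811,712.09) ÷ R$18,317,000.00 = 41.0%.

41.0%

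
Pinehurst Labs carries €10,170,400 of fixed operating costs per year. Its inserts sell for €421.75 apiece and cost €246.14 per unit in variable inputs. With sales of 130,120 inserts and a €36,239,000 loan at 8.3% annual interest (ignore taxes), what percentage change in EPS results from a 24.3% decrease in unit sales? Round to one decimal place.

-57.4%

Total contribution margin = 130,120 × €175.61 = €22,850,373.20.
EBIT = €22,850,373.20 − €10,170,400 = €12,679,973.20.
After interest of €3,007,837.00, pre-tax earnings = €9,672,136.20.
DCL = total CM / (EBIT − I) = €22,850,373.20 / €9,672,136.20 = 2.3625.
EPS therefore changes by 2.3625 × (-24.3%) = -57.4%.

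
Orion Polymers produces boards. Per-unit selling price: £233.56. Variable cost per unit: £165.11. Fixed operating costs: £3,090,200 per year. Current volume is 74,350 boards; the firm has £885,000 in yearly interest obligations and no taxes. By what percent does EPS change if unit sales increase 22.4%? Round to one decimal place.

+102.3%

Total contribution margin = 74,350 × £68.45 = £5,089,257.50.
Subtracting fixed costs: EBIT = £5,089,257.50 − £3,090,200 = £1,999,057.50.
Interest = £885,000.00, so EBIT − I = £1,114,057.50.
DCL = total CM / (EBIT − I) = £5,089,257.50 / £1,114,057.50 = 4.5682.
EPS therefore changes by 4.5682 × (+22.4%) = +102.3%.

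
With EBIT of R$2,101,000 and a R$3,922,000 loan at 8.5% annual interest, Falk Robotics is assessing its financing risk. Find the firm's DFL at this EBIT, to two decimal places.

1.19

Annual interest charges come to R$333,370.00.
Degree of financial leverage = EBIT / (EBIT − interest) = R$2,101,000 / R$1,767,630.00 = 1.1886.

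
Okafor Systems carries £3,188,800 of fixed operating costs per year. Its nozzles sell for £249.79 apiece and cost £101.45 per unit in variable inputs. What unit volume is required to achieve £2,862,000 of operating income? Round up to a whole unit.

40,791 nozzles

Unit CM = price − variable cost = £249.79 − £101.45 = £148.34.
Need Q such that Q × £148.34 − £3,188,800 = £2,862,000, i.e. Q = £6,050,800 / £148.34 = 40,790.08 → 40,791.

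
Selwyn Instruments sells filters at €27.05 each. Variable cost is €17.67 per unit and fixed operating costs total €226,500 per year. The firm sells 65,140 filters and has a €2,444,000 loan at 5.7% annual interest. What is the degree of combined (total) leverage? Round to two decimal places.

At 65,140 units, contribution = 65,140 × €9.38 = €611,013.20.
Operating income = contribution − fixed costs = €611,013.20 − €226,500 = €384,513.20. Interest = €139,308.00.
DOL = €611,013.20 ÷ €384,513.20 = 1.5891; DFL = €384,513.20 ÷ €245,205.20 = 1.5681.
DCL = DOL × DFL = 1.5891 × 1.5681 = 2.4919.

2.49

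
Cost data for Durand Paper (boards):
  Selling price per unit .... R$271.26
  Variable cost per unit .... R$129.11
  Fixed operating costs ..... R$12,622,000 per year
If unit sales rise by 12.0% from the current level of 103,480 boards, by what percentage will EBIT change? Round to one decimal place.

+84.6%

Total contribution margin = 103,480 × R$142.15 = R$14,709,682.00.
Subtracting fixed costs: EBIT = R$14,709,682.00 − R$12,622,000 = R$2,087,682.00.
DOL = contribution ÷ EBIT = R$14,709,682.00 ÷ R$2,087,682.00 = 7.0459.
So EBIT moves 7.0459 × (+12.0%) = +84.6%.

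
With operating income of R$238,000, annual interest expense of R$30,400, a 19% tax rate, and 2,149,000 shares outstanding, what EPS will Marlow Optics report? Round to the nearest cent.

Pre-tax income = R$238,000 − R$30,400.00 = R$207,600.00.
After tax at 19%: net income = R$207,600.00 × 0.81 = R$168,156.00.
Per share: R$168,156.00 / 2,149,000 shares = R$0.08.

R$0.08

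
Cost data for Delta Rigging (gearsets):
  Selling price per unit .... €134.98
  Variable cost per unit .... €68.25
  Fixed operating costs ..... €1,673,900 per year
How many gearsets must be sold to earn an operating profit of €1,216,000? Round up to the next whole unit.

43,308 gearsets

Unit CM = price − variable cost = €134.98 − €68.25 = €66.73.
Required volume = (fixed costs + target profit) ÷ CM = (€1,673,900 + €1,216,000) ÷ €66.73 = 43,307.36, so 43,308 gearsets.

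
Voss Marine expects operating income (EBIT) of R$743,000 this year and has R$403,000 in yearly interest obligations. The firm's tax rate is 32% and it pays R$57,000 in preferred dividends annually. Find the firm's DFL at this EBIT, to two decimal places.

Interest = R$403,000.00.
Preferred dividends grossed up pre-tax: R$57,000 / (1 − 0.32) = R$83,823.53.
DFL = EBIT ÷ [EBIT − I − D_p/(1−t)] = R$743,000 ÷ [R$743,000 − R$403,000.00 − R$83,823.53] = R$743,000 ÷ R$256,176.47 = 2.9003.

2.90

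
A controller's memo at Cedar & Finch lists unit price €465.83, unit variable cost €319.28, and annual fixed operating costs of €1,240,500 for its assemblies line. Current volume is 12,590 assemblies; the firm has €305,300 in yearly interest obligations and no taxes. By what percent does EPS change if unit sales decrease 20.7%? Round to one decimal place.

-127.6%

Total contribution margin = 12,590 × €146.55 = €1,845,064.50.
Operating income = contribution − fixed costs = €1,845,064.50 − €1,240,500 = €604,564.50.
After interest of €305,300.00, pre-tax earnings = €299,264.50.
Degree of combined leverage = contribution ÷ (EBIT − I) = €1,845,064.50 ÷ €299,264.50 = 6.1653.
%ΔEPS = DCL × %ΔSales = 6.1653 × -20.7% = -127.6%.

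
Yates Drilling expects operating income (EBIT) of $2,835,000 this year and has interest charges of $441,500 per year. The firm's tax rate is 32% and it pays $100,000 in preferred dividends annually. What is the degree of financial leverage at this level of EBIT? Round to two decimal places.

1.26

Annual interest charges come to $441,500.00.
Preferred dividends grossed up pre-tax: $100,000 / (1 − 0.32) = $147,058.82.
DFL = EBIT ÷ [EBIT − I − D_p/(1−t)] = $2,835,000 ÷ [$2,835,000 − $441,500.00 − $147,058.82] = $2,835,000 ÷ $2,246,441.18 = 1.2620.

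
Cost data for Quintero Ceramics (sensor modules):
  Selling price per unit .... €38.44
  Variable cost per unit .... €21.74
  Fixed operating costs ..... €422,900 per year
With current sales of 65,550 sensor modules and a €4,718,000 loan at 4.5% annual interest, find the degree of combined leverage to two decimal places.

At 65,550 units, contribution = 65,550 × €16.70 = €1,094,685.00.
Operating income = contribution − fixed costs = €1,094,685.00 − €422,900 = €671,785.00. Interest = €212,310.00, so EBIT − I = €459,475.00.
DCL = contribution ÷ (EBIT − I) = €1,094,685.00 ÷ €459,475.00 = 2.3825.

2.38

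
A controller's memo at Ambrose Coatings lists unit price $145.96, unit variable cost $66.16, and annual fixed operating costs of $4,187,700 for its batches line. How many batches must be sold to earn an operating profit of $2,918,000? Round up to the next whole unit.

Contribution margin per unit = $145.96 − $66.16 = $79.80.
Required volume = (fixed costs + target profit) ÷ CM = ($4,187,700 + $2,918,000) ÷ $79.80 = 89,043.86, so 89,044 batches.

89,044 batches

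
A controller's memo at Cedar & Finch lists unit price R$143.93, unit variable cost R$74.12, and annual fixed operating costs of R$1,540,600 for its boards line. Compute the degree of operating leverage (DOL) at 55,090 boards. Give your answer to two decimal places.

Total contribution margin = 55,090 × R$69.81 = R$3,845,832.90.
Subtracting fixed costs: EBIT = R$3,845,832.90 − R$1,540,600 = R$2,305,232.90.
DOL = contribution ÷ EBIT = R$3,845,832.90 ÷ R$2,305,232.90 = 1.6683.

1.67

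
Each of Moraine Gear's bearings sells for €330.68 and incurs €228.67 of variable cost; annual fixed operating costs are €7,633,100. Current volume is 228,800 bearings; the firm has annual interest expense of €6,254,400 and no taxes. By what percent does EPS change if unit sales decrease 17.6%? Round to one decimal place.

-43.5%

At 228,800 units, contribution = 228,800 × €102.01 = €23,339,888.00.
Subtracting fixed costs: EBIT = €23,339,888.00 − €7,633,100 = €15,706,788.00.
Interest = €6,254,400.00, so EBIT − I = €9,452,388.00.
DCL = total CM / (EBIT − I) = €23,339,888.00 / €9,452,388.00 = 2.4692.
%ΔEPS = DCL × %ΔSales = 2.4692 × -17.6% = -43.5%.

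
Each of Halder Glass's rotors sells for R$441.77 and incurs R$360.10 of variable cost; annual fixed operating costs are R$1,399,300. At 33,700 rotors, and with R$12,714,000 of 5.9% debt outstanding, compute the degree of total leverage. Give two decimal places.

Contribution at this volume is 33,700 × R$81.67 = R$2,752,279.00.
EBIT = R$2,752,279.00 − R$1,399,300 = R$1,352,979.00. Interest = R$750,126.00.
DOL = R$2,752,279.00 ÷ R$1,352,979.00 = 2.0342; DFL = R$1,352,979.00 ÷ R$602,853.00 = 2.2443.
DCL = DOL × DFL = 2.0342 × 2.2443 = 4.5654.

4.57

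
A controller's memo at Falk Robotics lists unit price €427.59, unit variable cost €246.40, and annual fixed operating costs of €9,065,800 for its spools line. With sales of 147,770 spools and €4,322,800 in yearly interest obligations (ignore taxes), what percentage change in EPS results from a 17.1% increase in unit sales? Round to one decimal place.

+34.2%

At 147,770 units, contribution = 147,770 × €181.19 = €26,774,446.30.
EBIT = €26,774,446.30 − €9,065,800 = €17,708,646.30.
After interest of €4,322,800.00, pre-tax earnings = €13,385,846.30.
DCL = total CM / (EBIT − I) = €26,774,446.30 / €13,385,846.30 = 2.0002.
%ΔEPS = DCL × %ΔSales = 2.0002 × +17.1% = +34.2%.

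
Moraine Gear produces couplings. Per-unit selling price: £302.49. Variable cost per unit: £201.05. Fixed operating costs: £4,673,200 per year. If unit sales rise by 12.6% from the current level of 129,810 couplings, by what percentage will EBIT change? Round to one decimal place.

Total contribution margin = 129,810 × £101.44 = £13,167,926.40.
Operating income = contribution − fixed costs = £13,167,926.40 − £4,673,200 = £8,494,726.40.
So DOL = total CM / EBIT = £13,167,926.40 / £8,494,726.40 = 1.5501.
Operating income changes by 1.5501 × +12.6% = +19.5%.

+19.5%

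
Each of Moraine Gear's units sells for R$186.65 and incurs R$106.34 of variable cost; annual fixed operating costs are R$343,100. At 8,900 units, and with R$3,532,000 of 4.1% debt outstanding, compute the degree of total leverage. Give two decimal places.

3.15

Contribution at this volume is 8,900 × R$80.31 = R$714,759.00.
Operating income = contribution − fixed costs = R$714,759.00 − R$343,100 = R$371,659.00. Interest = R$144,812.00.
DOL = R$714,759.00 ÷ R$371,659.00 = 1.9232; DFL = R$371,659.00 ÷ R$226,847.00 = 1.6384.
Combined leverage = 1.9232 × 1.6384 = 3.1510.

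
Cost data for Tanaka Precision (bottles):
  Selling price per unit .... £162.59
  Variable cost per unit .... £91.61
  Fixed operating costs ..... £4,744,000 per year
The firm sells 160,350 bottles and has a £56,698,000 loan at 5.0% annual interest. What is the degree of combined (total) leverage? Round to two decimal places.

At 160,350 units, contribution = 160,350 × £70.98 = £11,381,643.00.
EBIT = £11,381,643.00 − £4,744,000 = £6,637,643.00. Interest = £2,834,900.00.
DOL = £11,381,643.00 ÷ £6,637,643.00 = 1.7147; DFL = £6,637,643.00 ÷ £3,802,743.00 = 1.7455.
Combined leverage = 1.7147 × 1.7455 = 2.9930.

2.99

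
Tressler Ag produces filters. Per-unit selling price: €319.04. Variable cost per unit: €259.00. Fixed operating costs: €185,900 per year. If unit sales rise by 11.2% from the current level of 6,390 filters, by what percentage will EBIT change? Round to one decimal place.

At 6,390 units, contribution = 6,390 × €60.04 = €383,655.60.
Subtracting fixed costs: EBIT = €383,655.60 − €185,900 = €197,755.60.
So DOL = total CM / EBIT = €383,655.60 / €197,755.60 = 1.9400.
%ΔEBIT = DOL × %ΔSales = 1.9400 × +11.2% = +21.7%.

+21.7%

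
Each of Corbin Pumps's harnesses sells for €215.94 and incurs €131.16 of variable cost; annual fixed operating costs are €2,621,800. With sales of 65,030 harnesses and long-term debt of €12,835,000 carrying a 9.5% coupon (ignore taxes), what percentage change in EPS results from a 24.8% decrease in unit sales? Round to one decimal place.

At 65,030 units, contribution = 65,030 × €84.78 = €5,513,243.40.
Operating income = contribution − fixed costs = €5,513,243.40 − €2,621,800 = €2,891,443.40.
Interest = €1,219,325.00, so EBIT − I = €1,672,118.40.
Degree of combined leverage = contribution ÷ (EBIT − I) = €5,513,243.40 ÷ €1,672,118.40 = 3.2972.
EPS therefore changes by 3.2972 × (-24.8%) = -81.8%.

-81.8%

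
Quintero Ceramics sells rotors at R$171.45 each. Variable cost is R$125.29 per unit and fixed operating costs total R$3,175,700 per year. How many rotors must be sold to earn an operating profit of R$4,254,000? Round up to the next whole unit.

Unit CM = price − variable cost = R$171.45 − R$125.29 = R$46.16.
Required volume = (fixed costs + target profit) ÷ CM = (R$3,175,700 + R$4,254,000) ÷ R$46.16 = 160,955.37, so 160,956 rotors.

160,956 rotors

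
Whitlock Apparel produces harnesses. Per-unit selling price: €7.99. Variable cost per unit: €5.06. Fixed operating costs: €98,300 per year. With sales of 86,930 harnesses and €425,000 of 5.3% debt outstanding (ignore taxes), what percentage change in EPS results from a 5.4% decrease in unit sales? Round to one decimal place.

-10.3%

Total contribution margin = 86,930 × €2.93 = €254,704.90.
Subtracting fixed costs: EBIT = €254,704.90 − €98,300 = €156,404.90.
After interest of €22,525.00, pre-tax earnings = €133,879.90.
DCL = total CM / (EBIT − I) = €254,704.90 / €133,879.90 = 1.9025.
%ΔEPS = DCL × %ΔSales = 1.9025 × -5.4% = -10.3%.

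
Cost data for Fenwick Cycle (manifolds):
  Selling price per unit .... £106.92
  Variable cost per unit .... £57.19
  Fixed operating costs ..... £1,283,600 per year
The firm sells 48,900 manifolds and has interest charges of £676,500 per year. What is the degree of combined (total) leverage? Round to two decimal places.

At 48,900 units, contribution = 48,900 × £49.73 = £2,431,797.00.
EBIT = £2,431,797.00 − £1,283,600 = £1,148,197.00. Interest = £676,500.00, so EBIT − I = £471,697.00.
Degree of total leverage = total CM / (EBIT − interest) = £2,431,797.00 / £471,697.00 = 5.1554.

5.16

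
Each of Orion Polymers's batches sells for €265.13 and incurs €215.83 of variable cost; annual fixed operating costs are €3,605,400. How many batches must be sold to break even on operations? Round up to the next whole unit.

Contribution margin per unit = €265.13 − €215.83 = €49.30.
Units to break even: €3,605,400 ÷ €49.30 = 73,131.85, rounded up to 73,132.

73,132 batches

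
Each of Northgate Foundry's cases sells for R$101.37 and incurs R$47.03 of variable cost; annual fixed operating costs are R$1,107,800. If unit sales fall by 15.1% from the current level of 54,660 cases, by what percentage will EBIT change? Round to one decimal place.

Contribution at this volume is 54,660 × R$54.34 = R$2,970,224.40.
Subtracting fixed costs: EBIT = R$2,970,224.40 − R$1,107,800 = R$1,862,424.40.
DOL = contribution ÷ EBIT = R$2,970,224.40 ÷ R$1,862,424.40 = 1.5948.
So EBIT moves 1.5948 × (-15.1%) = -24.1%.

-24.1%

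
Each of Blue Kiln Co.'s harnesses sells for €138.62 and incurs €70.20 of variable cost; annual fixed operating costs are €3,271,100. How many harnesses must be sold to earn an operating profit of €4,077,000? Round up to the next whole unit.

Each unit contributes €138.62 − €70.20 = €68.42.
Need Q such that Q × €68.42 − €3,271,100 = €4,077,000, i.e. Q = €7,348,100 / €68.42 = 107,396.96 → 107,397.

107,397 harnesses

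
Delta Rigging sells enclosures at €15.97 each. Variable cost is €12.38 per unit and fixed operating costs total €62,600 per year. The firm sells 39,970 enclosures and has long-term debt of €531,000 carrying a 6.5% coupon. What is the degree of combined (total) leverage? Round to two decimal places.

3.09

Contribution at this volume is 39,970 × €3.59 = €143,492.30.
Operating income = contribution − fixed costs = €143,492.30 − €62,600 = €80,892.30. Interest = €34,515.00.
DOL = €143,492.30 ÷ €80,892.30 = 1.7739; DFL = €80,892.30 ÷ €46,377.30 = 1.7442.
Combined leverage = 1.7739 × 1.7442 = 3.0940.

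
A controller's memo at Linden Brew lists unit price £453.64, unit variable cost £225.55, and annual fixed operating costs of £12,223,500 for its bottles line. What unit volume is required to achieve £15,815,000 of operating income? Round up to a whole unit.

122,928 bottles

Unit CM = price − variable cost = £453.64 − £225.55 = £228.09.
Required volume = (fixed costs + target profit) ÷ CM = (£12,223,500 + £15,815,000) ÷ £228.09 = 122,927.35, so 122,928 bottles.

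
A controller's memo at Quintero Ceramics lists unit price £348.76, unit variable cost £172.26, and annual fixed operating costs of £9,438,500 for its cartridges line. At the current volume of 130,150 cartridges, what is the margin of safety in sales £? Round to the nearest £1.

£26,740,852

Each unit contributes £348.76 − £172.26 = £176.50. Break-even units = £9,438,500 ÷ £176.50 = 53,475.92; break-even revenue = 53,475.92 × £348.76 = £18,650,262.10.
Current sales = 130,150 × £348.76 = £45,391,114.00.
Margin of safety = £45,391,114.00 − £18,650,262.10 = £26,740,852.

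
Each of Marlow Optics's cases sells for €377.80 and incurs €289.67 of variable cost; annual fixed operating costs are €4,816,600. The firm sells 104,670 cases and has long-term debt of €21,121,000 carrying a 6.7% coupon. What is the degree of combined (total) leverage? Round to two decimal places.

At 104,670 units, contribution = 104,670 × €88.13 = €9,224,567.10.
EBIT = €9,224,567.10 − €4,816,600 = €4,407,967.10. Interest = €1,415,107.00, so EBIT − I = €2,992,860.10.
DCL = contribution ÷ (EBIT − I) = €9,224,567.10 ÷ €2,992,860.10 = 3.0822.

3.08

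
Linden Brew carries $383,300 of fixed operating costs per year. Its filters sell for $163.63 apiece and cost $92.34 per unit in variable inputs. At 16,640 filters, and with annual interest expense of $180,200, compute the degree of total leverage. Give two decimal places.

Contribution at this volume is 16,640 × $71.29 = $1,186,265.60.
Operating income = contribution − fixed costs = $1,186,265.60 − $383,300 = $802,965.60. Interest = $180,200.00, so EBIT − I = $622,765.60.
DCL = contribution ÷ (EBIT − I) = $1,186,265.60 ÷ $622,765.60 = 1.9048.

1.90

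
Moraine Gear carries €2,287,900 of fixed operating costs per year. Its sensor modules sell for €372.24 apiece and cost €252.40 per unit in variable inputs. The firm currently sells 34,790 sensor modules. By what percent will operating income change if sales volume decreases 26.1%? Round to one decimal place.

Total contribution margin = 34,790 × €119.84 = €4,169,233.60.
Subtracting fixed costs: EBIT = €4,169,233.60 − €2,287,900 = €1,881,333.60.
So DOL = total CM / EBIT = €4,169,233.60 / €1,881,333.60 = 2.2161.
%ΔEBIT = DOL × %ΔSales = 2.2161 × -26.1% = -57.8%.

-57.8%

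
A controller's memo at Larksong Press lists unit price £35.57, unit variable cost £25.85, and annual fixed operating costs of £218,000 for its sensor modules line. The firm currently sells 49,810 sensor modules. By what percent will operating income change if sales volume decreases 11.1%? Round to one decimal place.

-20.2%

At 49,810 units, contribution = 49,810 × £9.72 = £484,153.20.
Subtracting fixed costs: EBIT = £484,153.20 − £218,000 = £266,153.20.
Degree of operating leverage = £484,153.20 / £266,153.20 = 1.8191.
%ΔEBIT = DOL × %ΔSales = 1.8191 × -11.1% = -20.2%.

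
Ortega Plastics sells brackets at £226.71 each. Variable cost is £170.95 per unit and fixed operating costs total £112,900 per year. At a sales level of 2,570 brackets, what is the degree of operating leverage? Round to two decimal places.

Total contribution margin = 2,570 × £55.76 = £143,303.20.
Subtracting fixed costs: EBIT = £143,303.20 − £112,900 = £30,403.20.
DOL = contribution ÷ EBIT = £143,303.20 ÷ £30,403.20 = 4.7134.

4.71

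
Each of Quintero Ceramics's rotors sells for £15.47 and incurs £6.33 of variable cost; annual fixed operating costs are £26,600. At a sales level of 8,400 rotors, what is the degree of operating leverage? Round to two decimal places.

At 8,400 units, contribution = 8,400 × £9.14 = £76,776.00.
Subtracting fixed costs: EBIT = £76,776.00 − £26,600 = £50,176.00.
So DOL = total CM / EBIT = £76,776.00 / £50,176.00 = 1.5301.

1.53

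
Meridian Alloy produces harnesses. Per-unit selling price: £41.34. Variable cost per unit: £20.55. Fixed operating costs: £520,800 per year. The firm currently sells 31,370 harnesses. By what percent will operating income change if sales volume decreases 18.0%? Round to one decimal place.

-89.4%

Total contribution margin = 31,370 × £20.79 = £652,182.30.
Operating income = contribution − fixed costs = £652,182.30 − £520,800 = £131,382.30.
So DOL = total CM / EBIT = £652,182.30 / £131,382.30 = 4.9640.
So EBIT moves 4.9640 × (-18.0%) = -89.4%.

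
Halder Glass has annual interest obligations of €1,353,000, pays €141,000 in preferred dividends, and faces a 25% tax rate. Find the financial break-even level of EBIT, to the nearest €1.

Preferred dividends are paid after tax, so their pre-tax equivalent is €141,000 ÷ (1 − 0.25) = €188,000.00.
EPS = 0 when EBIT covers interest plus the pre-tax preferred burden: €1,353,000 + €188,000.00 = €1,541,000.00.

€1,541,000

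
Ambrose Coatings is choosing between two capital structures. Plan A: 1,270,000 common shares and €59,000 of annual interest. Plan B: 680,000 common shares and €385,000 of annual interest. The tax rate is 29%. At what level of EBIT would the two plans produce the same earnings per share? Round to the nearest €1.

At indifference, (EBIT − 59,000)(1 − t)/1,270,000 = (EBIT − 385,000)(1 − t)/680,000.
The (1 − t) factor cancels: (EBIT − 59,000) × 680,000 = (EBIT − 385,000) × 1,270,000.
EBIT × (1,270,000 − 680,000) = 385,000 × 1,270,000 − 59,000 × 680,000 = 448,830,000,000, so EBIT = 448,830,000,000 ÷ 590,000 = 760,728.81.

€760,729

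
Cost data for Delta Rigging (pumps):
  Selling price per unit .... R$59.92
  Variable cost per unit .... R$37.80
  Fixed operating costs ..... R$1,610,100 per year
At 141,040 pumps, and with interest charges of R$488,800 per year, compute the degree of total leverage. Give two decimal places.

3.06

At 141,040 units, contribution = 141,040 × R$22.12 = R$3,119,804.80.
EBIT = R$3,119,804.80 − R$1,610,100 = R$1,509,704.80. Interest = R$488,800.00, so EBIT − I = R$1,020,904.80.
DCL = contribution ÷ (EBIT − I) = R$3,119,804.80 ÷ R$1,020,904.80 = 3.0559.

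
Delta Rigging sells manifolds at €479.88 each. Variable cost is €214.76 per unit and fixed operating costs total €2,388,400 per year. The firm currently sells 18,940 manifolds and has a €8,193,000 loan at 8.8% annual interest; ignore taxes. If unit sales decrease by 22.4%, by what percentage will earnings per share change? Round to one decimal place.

Contribution at this volume is 18,940 × €265.12 = €5,021,372.80.
EBIT = €5,021,372.80 − €2,388,400 = €2,632,972.80.
After interest of €720,984.00, pre-tax earnings = €1,911,988.80.
Degree of combined leverage = contribution ÷ (EBIT − I) = €5,021,372.80 ÷ €1,911,988.80 = 2.6263.
%ΔEPS = DCL × %ΔSales = 2.6263 × -22.4% = -58.8%.

-58.8%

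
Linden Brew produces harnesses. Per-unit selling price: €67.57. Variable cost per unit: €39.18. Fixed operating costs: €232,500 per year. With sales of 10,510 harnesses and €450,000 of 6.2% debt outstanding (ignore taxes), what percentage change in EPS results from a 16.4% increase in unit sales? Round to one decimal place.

+128.8%

Total contribution margin = 10,510 × €28.39 = €298,378.90.
Subtracting fixed costs: EBIT = €298,378.90 − €232,500 = €65,878.90.
After interest of €27,900.00, pre-tax earnings = €37,978.90.
Degree of combined leverage = contribution ÷ (EBIT − I) = €298,378.90 ÷ €37,978.90 = 7.8564.
%ΔEPS = DCL × %ΔSales = 7.8564 × +16.4% = +128.8%.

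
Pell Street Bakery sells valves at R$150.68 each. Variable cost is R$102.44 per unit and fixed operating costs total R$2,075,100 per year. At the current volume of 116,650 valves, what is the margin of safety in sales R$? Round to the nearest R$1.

R$11,095,146

Each unit contributes R$150.68 − R$102.44 = R$48.24. Break-even units = R$2,075,100 ÷ R$48.24 = 43,016.17; break-even revenue = 43,016.17 × R$150.68 = R$6,481,676.37.
Current sales = 116,650 × R$150.68 = R$17,576,822.00.
Margin of safety = R$17,576,822.00 − R$6,481,676.37 = R$11,095,146.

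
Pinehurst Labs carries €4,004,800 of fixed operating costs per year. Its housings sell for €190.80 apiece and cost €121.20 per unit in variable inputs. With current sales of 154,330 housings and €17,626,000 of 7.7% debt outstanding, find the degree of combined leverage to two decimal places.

Contribution at this volume is 154,330 × €69.60 = €10,741,368.00.
EBIT = €10,741,368.00 − €4,004,800 = €6,736,568.00. Interest = €1,357,202.00.
DOL = €10,741,368.00 ÷ €6,736,568.00 = 1.5945; DFL = €6,736,568.00 ÷ €5,379,366.00 = 1.2523.
Combined leverage = 1.5945 × 1.2523 = 1.9968.

2.00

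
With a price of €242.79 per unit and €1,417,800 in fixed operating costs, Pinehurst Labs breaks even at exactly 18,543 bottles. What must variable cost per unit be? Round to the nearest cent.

Contribution per unit must be FC / Q = €1,417,800 / 18,543 = €76.4601.
Hence VC = price − CM = €242.79 − €76.4601 = €166.33.

€166.33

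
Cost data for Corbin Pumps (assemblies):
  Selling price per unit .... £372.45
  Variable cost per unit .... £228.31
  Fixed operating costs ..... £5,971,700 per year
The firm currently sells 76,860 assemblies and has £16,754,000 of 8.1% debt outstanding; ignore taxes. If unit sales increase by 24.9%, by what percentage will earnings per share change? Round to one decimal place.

+73.6%

Total contribution margin = 76,860 × £144.14 = £11,078,600.40.
EBIT = £11,078,600.40 − £5,971,700 = £5,106,900.40.
Interest = £1,357,074.00, so EBIT − I = £3,749,826.40.
Degree of combined leverage = contribution ÷ (EBIT − I) = £11,078,600.40 ÷ £3,749,826.40 = 2.9544.
EPS therefore changes by 2.9544 × (+24.9%) = +73.6%.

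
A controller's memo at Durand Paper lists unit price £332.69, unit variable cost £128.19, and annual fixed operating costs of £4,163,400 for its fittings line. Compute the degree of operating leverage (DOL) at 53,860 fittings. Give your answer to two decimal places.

Contribution at this volume is 53,860 × £204.50 = £11,014,370.00.
Operating income = contribution − fixed costs = £11,014,370.00 − £4,163,400 = £6,850,970.00.
So DOL = total CM / EBIT = £11,014,370.00 / £6,850,970.00 = 1.6077.

1.61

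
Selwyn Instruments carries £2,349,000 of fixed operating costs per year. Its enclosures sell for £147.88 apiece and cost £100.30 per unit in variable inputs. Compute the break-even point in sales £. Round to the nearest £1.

CM per unit = £147.88 − £100.30 = £47.58; CM ratio = £47.58 / £147.88 = 0.3217.
Break-even revenue = fixed costs × price ÷ CM = £2,349,000 × £147.88 ÷ £47.58 = £7,300,759.

£7,300,759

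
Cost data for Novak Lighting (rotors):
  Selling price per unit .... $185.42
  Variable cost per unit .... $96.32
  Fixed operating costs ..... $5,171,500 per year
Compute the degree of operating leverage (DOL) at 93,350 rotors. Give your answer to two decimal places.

2.64

Contribution at this volume is 93,350 × $89.10 = $8,317,485.00.
Operating income = contribution − fixed costs = $8,317,485.00 − $5,171,500 = $3,145,985.00.
DOL = contribution ÷ EBIT = $8,317,485.00 ÷ $3,145,985.00 = 2.6438.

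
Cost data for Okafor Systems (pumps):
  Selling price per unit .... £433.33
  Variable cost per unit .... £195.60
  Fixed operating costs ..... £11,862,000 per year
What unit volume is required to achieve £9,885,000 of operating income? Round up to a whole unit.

91,478 pumps

Each unit contributes £433.33 − £195.60 = £237.73.
Required volume = (fixed costs + target profit) ÷ CM = (£11,862,000 + £9,885,000) ÷ £237.73 = 91,477.73, so 91,478 pumps.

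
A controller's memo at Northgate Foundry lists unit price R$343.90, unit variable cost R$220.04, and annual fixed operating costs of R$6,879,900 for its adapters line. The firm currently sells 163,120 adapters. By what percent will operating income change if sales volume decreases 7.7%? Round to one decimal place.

Contribution at this volume is 163,120 × R$123.86 = R$20,204,043.20.
EBIT = R$20,204,043.20 − R$6,879,900 = R$13,324,143.20.
DOL = contribution ÷ EBIT = R$20,204,043.20 ÷ R$13,324,143.20 = 1.5163.
Operating income changes by 1.5163 × -7.7% = -11.7%.

-11.7%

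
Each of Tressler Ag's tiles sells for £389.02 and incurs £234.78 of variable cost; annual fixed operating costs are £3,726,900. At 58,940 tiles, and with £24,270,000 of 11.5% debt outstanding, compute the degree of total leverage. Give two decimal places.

Total contribution margin = 58,940 × £154.24 = £9,090,905.60.
Subtracting fixed costs: EBIT = £9,090,905.60 − £3,726,900 = £5,364,005.60. Interest = £2,791,050.00.
DOL = £9,090,905.60 ÷ £5,364,005.60 = 1.6948; DFL = £5,364,005.60 ÷ £2,572,955.60 = 2.0848.
Combined leverage = 1.6948 × 2.0848 = 3.5333.

3.53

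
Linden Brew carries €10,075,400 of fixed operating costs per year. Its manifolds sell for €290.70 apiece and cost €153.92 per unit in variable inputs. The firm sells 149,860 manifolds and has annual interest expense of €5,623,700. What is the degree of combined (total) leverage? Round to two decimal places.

4.27

At 149,860 units, contribution = 149,860 × €136.78 = €20,497,850.80.
Subtracting fixed costs: EBIT = €20,497,850.80 − €10,075,400 = €10,422,450.80. Interest = €5,623,700.00, so EBIT − I = €4,798,750.80.
Degree of total leverage = total CM / (EBIT − interest) = €20,497,850.80 / €4,798,750.80 = 4.2715.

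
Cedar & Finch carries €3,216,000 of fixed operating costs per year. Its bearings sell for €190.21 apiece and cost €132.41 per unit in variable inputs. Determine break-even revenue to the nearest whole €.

€10,583,311

Contribution margin per unit = €190.21 − €132.41 = €57.80, a CM ratio of €57.80 ÷ €190.21 = 0.3039.
Break-even revenue = fixed costs × price ÷ CM = €3,216,000 × €190.21 ÷ €57.80 = €10,583,311.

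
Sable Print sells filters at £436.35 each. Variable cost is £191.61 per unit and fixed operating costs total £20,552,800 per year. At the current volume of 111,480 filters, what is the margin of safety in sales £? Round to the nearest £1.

Unit CM = price − variable cost = £436.35 − £191.61 = £244.74. Break-even units = £20,552,800 ÷ £244.74 = 83,978.10; break-even revenue = 83,978.10 × £436.35 = £36,643,843.59.
Actual sales revenue = 111,480 × £436.35 = £48,644,298.00.
Margin of safety = £48,644,298.00 − £36,643,843.59 = £12,000,454.

£12,000,454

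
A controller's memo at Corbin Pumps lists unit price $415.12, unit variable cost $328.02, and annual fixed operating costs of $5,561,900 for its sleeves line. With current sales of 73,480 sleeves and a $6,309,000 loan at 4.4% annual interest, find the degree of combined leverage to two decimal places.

Contribution at this volume is 73,480 × $87.10 = $6,400,108.00.
Subtracting fixed costs: EBIT = $6,400,108.00 − $5,561,900 = $838,208.00. Interest = $277,596.00.
DOL = $6,400,108.00 ÷ $838,208.00 = 7.6355; DFL = $838,208.00 ÷ $560,612.00 = 1.4952.
Combined leverage = 7.6355 × 1.4952 = 11.4166.

11.42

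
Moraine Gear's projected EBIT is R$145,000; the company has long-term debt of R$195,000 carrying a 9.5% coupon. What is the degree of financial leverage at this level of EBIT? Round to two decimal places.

1.15

Interest = R$18,525.00.
Degree of financial leverage = EBIT / (EBIT − interest) = R$145,000 / R$126,475.00 = 1.1465.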